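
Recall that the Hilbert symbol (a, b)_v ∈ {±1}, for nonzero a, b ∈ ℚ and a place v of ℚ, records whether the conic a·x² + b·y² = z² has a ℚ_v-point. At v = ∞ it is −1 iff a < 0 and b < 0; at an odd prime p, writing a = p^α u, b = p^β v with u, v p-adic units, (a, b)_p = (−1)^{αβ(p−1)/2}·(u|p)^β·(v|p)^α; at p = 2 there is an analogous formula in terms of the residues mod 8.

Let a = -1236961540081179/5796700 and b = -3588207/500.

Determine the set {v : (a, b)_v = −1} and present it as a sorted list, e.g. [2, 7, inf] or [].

(a, b) ≡ (-74613, -33915) mod (ℚ^×)²; places V = {2, 3, 5, 7, 11, 13, 17, 19, 23, 31, 37, ∞}.
(a,b)_7: α=-3, u≡2; β=1, v≡3 (mod 7); (2|7)=+1, (3|7)=-1; sign (−1)^1·+1^1·-1^-3 = +1.
(a,b)_13: α=-2, u≡6; β=0, v≡11 (mod 13); (6|13)=-1, (11|13)=-1; sign (−1)^0·-1^0·-1^-2 = +1.
(a,b)_17: α=1, u≡11; β=1, v≡5 (mod 17); (11|17)=-1, (5|17)=-1; sign (−1)^0·-1^1·-1^1 = +1.
(a,b)_∞: sgn(-74613)=−, sgn(-33915)=−, so -1.
(a,b)_5: α=-2, u≡2; β=-3, v≡2 (mod 5); (2|5)=-1, (2|5)=-1; sign (−1)^0·-1^-3·-1^-2 = -1.
(a,b)_3: α=7, u≡2; β=1, v≡2 (mod 3); (2|3)=-1, (2|3)=-1; sign (−1)^1·-1^1·-1^7 = -1.
(a,b)_11: α=3, u≡9; β=0, v≡3 (mod 11); (9|11)=+1, (3|11)=+1; sign (−1)^0·+1^0·+1^3 = +1.
(a,b)_31: α=2, u≡4; β=0, v≡3 (mod 31); (4|31)=+1, (3|31)=-1; sign (−1)^0·+1^0·-1^2 = +1.
(a,b)_23: α=0, u≡10; β=2, v≡15 (mod 23); (10|23)=-1, (15|23)=-1; sign (−1)^0·-1^2·-1^0 = +1.
(a,b)_19: α=1, u≡7; β=1, v≡17 (mod 19); (7|19)=+1, (17|19)=+1; sign (−1)^1·+1^1·+1^1 = -1.
(a,b)_2: α=-2, β=-2; u≡3, v≡5 (mod 8); ε(u)ε(v)=1·0, αω(v)=-2·1, βω(u)=-2·1; sum ≡ 0  ⇒  +1.
(a,b)_37: α=2, u≡16; β=0, v≡32 (mod 37); (16|37)=+1, (32|37)=-1; sign (−1)^0·+1^0·-1^2 = +1.
|Ram(-74613, -33915)| = 4, even; anisotropic at {3, 5, 19, ∞}.

[3, 5, 19, inf]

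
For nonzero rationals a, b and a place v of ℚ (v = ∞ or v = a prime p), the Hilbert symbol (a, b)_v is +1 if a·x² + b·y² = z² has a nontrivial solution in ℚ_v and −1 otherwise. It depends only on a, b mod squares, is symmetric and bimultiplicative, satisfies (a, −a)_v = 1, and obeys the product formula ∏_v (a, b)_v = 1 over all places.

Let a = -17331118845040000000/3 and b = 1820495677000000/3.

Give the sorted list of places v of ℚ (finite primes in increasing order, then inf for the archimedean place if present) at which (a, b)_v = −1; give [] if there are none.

(a, b) ≡ (-229474245, 385671) mod (ℚ^×)²; places V = {2, 3, 5, 7, 11, 13, 17, 29, 31, ∞}.
(a,b)_2: α=10, β=6; u≡3, v≡7 (mod 8); ε(u)ε(v)=1·1, αω(v)=10·0, βω(u)=6·1; sum ≡ 1  ⇒  -1.
(a,b)_29: α=1, u≡24; β=1, v≡26 (mod 29); (24|29)=+1, (26|29)=-1; sign (−1)^0·+1^1·-1^1 = -1.
(a,b)_∞: sgn(-229474245)=−, sgn(385671)=+, so +1.
(a,b)_11: α=1, u≡7; β=1, v≡3 (mod 11); (7|11)=-1, (3|11)=+1; sign (−1)^1·-1^1·+1^1 = +1.
(a,b)_17: α=3, u≡16; β=2, v≡16 (mod 17); (16|17)=+1, (16|17)=+1; sign (−1)^0·+1^2·+1^3 = +1.
(a,b)_13: α=1, u≡4; β=1, v≡12 (mod 13); (4|13)=+1, (12|13)=+1; sign (−1)^0·+1^1·+1^1 = +1.
(a,b)_5: α=7, u≡1; β=6, v≡1 (mod 5); (1|5)=+1, (1|5)=+1; sign (−1)^0·+1^6·+1^7 = +1.
(a,b)_3: α=-1, u≡2; β=-1, v≡1 (mod 3); (2|3)=-1, (1|3)=+1; sign (−1)^1·-1^-1·+1^-1 = +1.
(a,b)_7: α=3, u≡2; β=2, v≡6 (mod 7); (2|7)=+1, (6|7)=-1; sign (−1)^0·+1^2·-1^3 = -1.
(a,b)_31: α=1, u≡9; β=1, v≡28 (mod 31); (9|31)=+1, (28|31)=+1; sign (−1)^1·+1^1·+1^1 = -1.
|Ram(-229474245, 385671)| = 4, even; anisotropic at {2, 7, 29, 31}.

[2, 7, 29, 31]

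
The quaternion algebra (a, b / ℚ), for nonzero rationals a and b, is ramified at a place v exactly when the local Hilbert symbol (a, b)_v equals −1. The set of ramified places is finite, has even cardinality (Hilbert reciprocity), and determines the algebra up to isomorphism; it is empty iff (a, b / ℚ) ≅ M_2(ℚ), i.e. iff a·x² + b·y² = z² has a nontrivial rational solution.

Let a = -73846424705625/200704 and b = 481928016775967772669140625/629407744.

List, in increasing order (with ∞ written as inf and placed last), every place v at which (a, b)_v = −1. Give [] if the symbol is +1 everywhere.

[11, 29]

(a, b) ≡ (-1339481, 17) mod (ℚ^×)²; places V = {2, 3, 5, 7, 11, 13, 17, 19, 23, 29, ∞}.
(a,b)_3: α=6, u≡1; β=12, v≡2 (mod 3); (1|3)=+1, (2|3)=-1; sign (−1)^0·+1^12·-1^6 = +1.
(a,b)_∞: sgn(-1339481)=−, sgn(17)=+, so +1.
(a,b)_17: α=1, u≡16; β=3, v≡8 (mod 17); (16|17)=+1, (8|17)=+1; sign (−1)^0·+1^3·+1^1 = +1.
(a,b)_29: α=1, u≡10; β=0, v≡12 (mod 29); (10|29)=-1, (12|29)=-1; sign (−1)^0·-1^0·-1^1 = -1.
(a,b)_19: α=1, u≡12; β=2, v≡17 (mod 19); (12|19)=-1, (17|19)=+1; sign (−1)^0·-1^2·+1^1 = +1.
(a,b)_7: α=-2, u≡2; β=-4, v≡3 (mod 7); (2|7)=+1, (3|7)=-1; sign (−1)^0·+1^-4·-1^-2 = +1.
(a,b)_2: α=-12, β=-18; u≡7, v≡1 (mod 8); ε(u)ε(v)=1·0, αω(v)=-12·0, βω(u)=-18·0; sum ≡ 0  ⇒  +1.
(a,b)_13: α=1, u≡3; β=2, v≡4 (mod 13); (3|13)=+1, (4|13)=+1; sign (−1)^0·+1^2·+1^1 = +1.
(a,b)_5: α=4, u≡4; β=8, v≡2 (mod 5); (4|5)=+1, (2|5)=-1; sign (−1)^0·+1^8·-1^4 = +1.
(a,b)_11: α=3, u≡8; β=4, v≡7 (mod 11); (8|11)=-1, (7|11)=-1; sign (−1)^0·-1^4·-1^3 = -1.
(a,b)_23: α=0, u≡12; β=2, v≡20 (mod 23); (12|23)=+1, (20|23)=-1; sign (−1)^0·+1^2·-1^0 = +1.
Ram(-1339481, 17) = {11, 29}; no ℚ_11-point on the conic.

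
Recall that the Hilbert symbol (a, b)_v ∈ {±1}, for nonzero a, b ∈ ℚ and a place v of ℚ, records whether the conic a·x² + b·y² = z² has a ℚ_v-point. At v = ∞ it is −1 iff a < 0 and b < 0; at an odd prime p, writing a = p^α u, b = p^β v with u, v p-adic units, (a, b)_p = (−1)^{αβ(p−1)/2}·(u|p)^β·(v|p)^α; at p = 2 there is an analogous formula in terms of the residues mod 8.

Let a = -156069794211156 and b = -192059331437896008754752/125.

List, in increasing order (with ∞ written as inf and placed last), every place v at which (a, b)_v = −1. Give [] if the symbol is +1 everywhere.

[2, 3, 7, 17, 19, inf]

Mod squares: a ≡ -7429, b ≡ -51765. Check v ∈ {∞, 2, 3, 5, 7, 17, 19, 23, 29}.
v=19: a=19^1·(≡2), b=19^2·(≡12) mod 19; (2|19)=-1, (12|19)=-1; (−1)^{1·2·9}·(-1)^2·(-1)^1 = -1.
v=29: a=29^2·(≡22), b=29^3·(≡20) mod 29; (22|29)=+1, (20|29)=+1; (−1)^{2·3·14}·(+1)^3·(+1)^2 = +1.
v=17: a=17^3·(≡14), b=17^5·(≡16) mod 17; (14|17)=-1, (16|17)=+1; (−1)^{3·5·8}·(-1)^5·(+1)^3 = -1.
v=7: a=7^4·(≡3), b=7^5·(≡4) mod 7; (3|7)=-1, (4|7)=+1; (−1)^{4·5·3}·(-1)^5·(+1)^4 = -1.
v=23: a=23^1·(≡7), b=23^2·(≡6) mod 23; (7|23)=-1, (6|23)=+1; (−1)^{1·2·11}·(-1)^2·(+1)^1 = +1.
v=5: a=5^0·(≡4), b=5^-3·(≡3) mod 5; (4|5)=+1, (3|5)=-1; (−1)^{0·-3·2}·(+1)^-3·(-1)^0 = +1.
v=2: v_2(a)=2, v_2(b)=6; units ≡ 3, 3 (mod 8); ε·ε+αω+βω = 1·1+2·1+6·1 ≡ 1  ⇒  (a,b)_2 = -1.
v=∞: -7429 < 0 and -51765 < 0  ⇒  (a,b)_∞ = -1.
v=3: a=3^2·(≡2), b=3^3·(≡1) mod 3; (2|3)=-1, (1|3)=+1; (−1)^{2·3·1}·(-1)^3·(+1)^2 = -1.
(-7429, -51765 / ℚ) ramifies at {2, 3, 7, 17, 19, ∞}: a division algebra.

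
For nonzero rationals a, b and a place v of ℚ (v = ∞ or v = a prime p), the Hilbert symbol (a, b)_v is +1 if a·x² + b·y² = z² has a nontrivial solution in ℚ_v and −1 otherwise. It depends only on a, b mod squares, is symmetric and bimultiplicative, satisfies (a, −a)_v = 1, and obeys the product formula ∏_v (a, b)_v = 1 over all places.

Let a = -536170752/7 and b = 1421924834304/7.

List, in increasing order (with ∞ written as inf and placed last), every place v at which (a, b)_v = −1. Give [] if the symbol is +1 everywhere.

(a, b) ≡ (-119, 273) mod (ℚ^×)²; places V = {2, 3, 7, 13, 17, ∞}.
(a,b)_2: α=8, β=10; u≡1, v≡1 (mod 8); ε(u)ε(v)=0·0, αω(v)=8·0, βω(u)=10·0; sum ≡ 0  ⇒  +1.
(a,b)_7: α=-1, u≡2; β=-1, v≡2 (mod 7); (2|7)=+1, (2|7)=+1; sign (−1)^1·+1^-1·+1^-1 = -1.
(a,b)_17: α=1, u≡7; β=2, v≡13 (mod 17); (7|17)=-1, (13|17)=+1; sign (−1)^0·-1^2·+1^1 = +1.
(a,b)_3: α=6, u≡1; β=7, v≡1 (mod 3); (1|3)=+1, (1|3)=+1; sign (−1)^0·+1^7·+1^6 = +1.
(a,b)_∞: sgn(-119)=−, sgn(273)=+, so +1.
(a,b)_13: α=2, u≡6; β=3, v≡11 (mod 13); (6|13)=-1, (11|13)=-1; sign (−1)^0·-1^3·-1^2 = -1.
(-119, 273 / ℚ) ramifies at {7, 13}: a division algebra.

[7, 13]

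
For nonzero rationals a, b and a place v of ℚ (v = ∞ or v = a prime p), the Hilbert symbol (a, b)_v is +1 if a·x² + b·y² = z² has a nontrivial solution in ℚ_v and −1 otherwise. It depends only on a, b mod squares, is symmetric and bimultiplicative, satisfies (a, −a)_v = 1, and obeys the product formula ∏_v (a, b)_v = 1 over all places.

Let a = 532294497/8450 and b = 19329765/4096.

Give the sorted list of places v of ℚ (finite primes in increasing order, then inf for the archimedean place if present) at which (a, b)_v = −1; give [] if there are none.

(a, b) ≡ (5474, 1365) mod (ℚ^×)²; places V = {2, 3, 5, 7, 13, 17, 23, ∞}.
(a,b)_13: α=-2, u≡3; β=1, v≡4 (mod 13); (3|13)=+1, (4|13)=+1; sign (−1)^0·+1^1·+1^-2 = +1.
(a,b)_∞: sgn(5474)=+, sgn(1365)=+, so +1.
(a,b)_3: α=4, u≡2; β=1, v≡2 (mod 3); (2|3)=-1, (2|3)=-1; sign (−1)^0·-1^1·-1^4 = -1.
(a,b)_23: α=1, u≡2; β=0, v≡18 (mod 23); (2|23)=+1, (18|23)=+1; sign (−1)^0·+1^0·+1^1 = +1.
(a,b)_7: α=5, u≡3; β=3, v≡5 (mod 7); (3|7)=-1, (5|7)=-1; sign (−1)^1·-1^3·-1^5 = -1.
(a,b)_17: α=1, u≡8; β=2, v≡10 (mod 17); (8|17)=+1, (10|17)=-1; sign (−1)^0·+1^2·-1^1 = -1.
(a,b)_2: α=-1, β=-12; u≡1, v≡5 (mod 8); ε(u)ε(v)=0·0, αω(v)=-1·1, βω(u)=-12·0; sum ≡ 1  ⇒  -1.
(a,b)_5: α=-2, u≡4; β=1, v≡3 (mod 5); (4|5)=+1, (3|5)=-1; sign (−1)^0·+1^1·-1^-2 = +1.
(5474, 1365 / ℚ) ramifies at {2, 3, 7, 17}: a division algebra.

[2, 3, 7, 17]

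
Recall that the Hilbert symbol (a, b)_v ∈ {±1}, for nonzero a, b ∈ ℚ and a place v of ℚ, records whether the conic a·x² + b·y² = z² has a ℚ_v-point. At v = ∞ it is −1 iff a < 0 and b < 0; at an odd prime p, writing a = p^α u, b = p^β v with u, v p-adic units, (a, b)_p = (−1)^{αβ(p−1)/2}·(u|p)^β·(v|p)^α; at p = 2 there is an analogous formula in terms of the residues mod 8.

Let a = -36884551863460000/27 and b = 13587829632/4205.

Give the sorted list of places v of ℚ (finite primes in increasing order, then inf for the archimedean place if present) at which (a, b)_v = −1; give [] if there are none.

[2, 3, 5, 13, 19, 29]

Mod squares: a ≡ -37758, b ≡ 41990. Check v ∈ {∞, 2, 3, 5, 7, 13, 17, 19, 29, 31, 53}.
v=3: a=3^-3·(≡2), b=3^2·(≡2) mod 3; (2|3)=-1, (2|3)=-1; (−1)^{-3·2·1}·(-1)^2·(-1)^-3 = -1.
v=5: a=5^4·(≡2), b=5^-1·(≡2) mod 5; (2|5)=-1, (2|5)=-1; (−1)^{4·-1·2}·(-1)^-1·(-1)^4 = -1.
v=13: a=13^0·(≡2), b=13^1·(≡6) mod 13; (2|13)=-1, (6|13)=-1; (−1)^{0·1·6}·(-1)^1·(-1)^0 = -1.
v=31: a=31^1·(≡26), b=31^0·(≡20) mod 31; (26|31)=-1, (20|31)=+1; (−1)^{1·0·15}·(-1)^0·(+1)^1 = +1.
v=19: a=19^2·(≡15), b=19^1·(≡4) mod 19; (15|19)=-1, (4|19)=+1; (−1)^{2·1·9}·(-1)^1·(+1)^2 = -1.
v=∞: -37758 < 0 and 41990 > 0  ⇒  (a,b)_∞ = +1.
v=17: a=17^2·(≡16), b=17^1·(≡10) mod 17; (16|17)=+1, (10|17)=-1; (−1)^{2·1·8}·(+1)^1·(-1)^2 = +1.
v=53: a=53^2·(≡50), b=53^2·(≡26) mod 53; (50|53)=-1, (26|53)=-1; (−1)^{2·2·26}·(-1)^2·(-1)^2 = +1.
v=7: a=7^1·(≡6), b=7^0·(≡4) mod 7; (6|7)=-1, (4|7)=+1; (−1)^{1·0·3}·(-1)^0·(+1)^1 = +1.
v=2: v_2(a)=5, v_2(b)=7; units ≡ 1, 3 (mod 8); ε·ε+αω+βω = 0·1+5·1+7·0 ≡ 1  ⇒  (a,b)_2 = -1.
v=29: a=29^1·(≡14), b=29^-2·(≡8) mod 29; (14|29)=-1, (8|29)=-1; (−1)^{1·-2·14}·(-1)^-2·(-1)^1 = -1.
|Ram(-37758, 41990)| = 6, even; anisotropic at {2, 3, 5, 13, 19, 29}.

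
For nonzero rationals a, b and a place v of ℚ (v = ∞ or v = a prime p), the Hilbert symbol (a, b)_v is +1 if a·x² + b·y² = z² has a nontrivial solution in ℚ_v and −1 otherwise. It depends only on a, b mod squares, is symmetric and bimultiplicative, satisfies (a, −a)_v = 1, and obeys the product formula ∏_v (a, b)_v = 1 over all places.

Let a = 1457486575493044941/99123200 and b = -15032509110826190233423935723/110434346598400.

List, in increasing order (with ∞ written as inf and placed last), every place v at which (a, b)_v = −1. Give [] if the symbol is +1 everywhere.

[3, 23]

(a, b) ≡ (138, -38998) mod (ℚ^×)²; places V = {2, 3, 5, 11, 13, 17, 19, 23, 31, 37, ∞}.
(a,b)_19: α=4, u≡9; β=8, v≡11 (mod 19); (9|19)=+1, (11|19)=+1; sign (−1)^0·+1^8·+1^4 = +1.
(a,b)_11: α=-2, u≡8; β=-2, v≡2 (mod 11); (8|11)=-1, (2|11)=-1; sign (−1)^0·-1^-2·-1^-2 = +1.
(a,b)_17: α=0, u≡1; β=-1, v≡8 (mod 17); (1|17)=+1, (8|17)=+1; sign (−1)^0·+1^-1·+1^0 = +1.
(a,b)_31: α=2, u≡16; β=3, v≡21 (mod 31); (16|31)=+1, (21|31)=-1; sign (−1)^0·+1^3·-1^2 = +1.
(a,b)_3: α=7, u≡1; β=8, v≡2 (mod 3); (1|3)=+1, (2|3)=-1; sign (−1)^0·+1^8·-1^7 = -1.
(a,b)_2: α=-15, β=-31; u≡5, v≡5 (mod 8); ε(u)ε(v)=0·0, αω(v)=-15·1, βω(u)=-31·1; sum ≡ 0  ⇒  +1.
(a,b)_5: α=-2, u≡2; β=-2, v≡2 (mod 5); (2|5)=-1, (2|5)=-1; sign (−1)^0·-1^-2·-1^-2 = +1.
(a,b)_23: α=1, u≡8; β=2, v≡19 (mod 23); (8|23)=+1, (19|23)=-1; sign (−1)^0·+1^2·-1^1 = -1.
(a,b)_∞: sgn(138)=+, sgn(-38998)=−, so +1.
(a,b)_37: α=2, u≡16; β=3, v≡31 (mod 37); (16|37)=+1, (31|37)=-1; sign (−1)^0·+1^3·-1^2 = +1.
(a,b)_13: α=2, u≡11; β=2, v≡5 (mod 13); (11|13)=-1, (5|13)=-1; sign (−1)^0·-1^2·-1^2 = +1.
|Ram(138, -38998)| = 2, even; anisotropic at {3, 23}.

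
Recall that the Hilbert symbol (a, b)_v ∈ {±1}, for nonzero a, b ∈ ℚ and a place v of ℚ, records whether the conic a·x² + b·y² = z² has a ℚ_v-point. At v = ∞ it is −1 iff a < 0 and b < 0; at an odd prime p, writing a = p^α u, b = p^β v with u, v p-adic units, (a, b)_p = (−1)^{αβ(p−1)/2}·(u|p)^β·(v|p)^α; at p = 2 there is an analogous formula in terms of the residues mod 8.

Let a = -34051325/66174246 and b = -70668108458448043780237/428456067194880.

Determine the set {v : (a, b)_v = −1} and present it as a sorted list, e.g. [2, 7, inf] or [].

(a, b) ≡ (-462, -390) mod (ℚ^×)²; places V = {2, 3, 5, 7, 11, 13, 19, 37, 41, ∞}.
(a,b)_19: α=2, u≡10; β=6, v≡7 (mod 19); (10|19)=-1, (7|19)=+1; sign (−1)^0·-1^6·+1^2 = +1.
(a,b)_∞: sgn(-462)=−, sgn(-390)=−, so -1.
(a,b)_2: α=-1, β=-13; u≡1, v≡5 (mod 8); ε(u)ε(v)=0·0, αω(v)=-1·1, βω(u)=-13·0; sum ≡ 1  ⇒  -1.
(a,b)_41: α=-2, u≡6; β=0, v≡33 (mod 41); (6|41)=-1, (33|41)=+1; sign (−1)^0·-1^0·+1^-2 = +1.
(a,b)_5: α=2, u≡2; β=-1, v≡3 (mod 5); (2|5)=-1, (3|5)=-1; sign (−1)^0·-1^-1·-1^2 = -1.
(a,b)_3: α=-9, u≡2; β=-21, v≡2 (mod 3); (2|3)=-1, (2|3)=-1; sign (−1)^1·-1^-21·-1^-9 = -1.
(a,b)_37: α=0, u≡29; β=2, v≡14 (mod 37); (29|37)=-1, (14|37)=-1; sign (−1)^0·-1^2·-1^0 = +1.
(a,b)_13: α=0, u≡7; β=1, v≡1 (mod 13); (7|13)=-1, (1|13)=+1; sign (−1)^0·-1^1·+1^0 = -1.
(a,b)_7: α=3, u≡4; β=8, v≡4 (mod 7); (4|7)=+1, (4|7)=+1; sign (−1)^0·+1^8·+1^3 = +1.
(a,b)_11: α=1, u≡2; β=4, v≡6 (mod 11); (2|11)=-1, (6|11)=-1; sign (−1)^0·-1^4·-1^1 = -1.
(-462, -390 / ℚ) ramifies at {2, 3, 5, 11, 13, ∞}: a division algebra.

[2, 3, 5, 11, 13, inf]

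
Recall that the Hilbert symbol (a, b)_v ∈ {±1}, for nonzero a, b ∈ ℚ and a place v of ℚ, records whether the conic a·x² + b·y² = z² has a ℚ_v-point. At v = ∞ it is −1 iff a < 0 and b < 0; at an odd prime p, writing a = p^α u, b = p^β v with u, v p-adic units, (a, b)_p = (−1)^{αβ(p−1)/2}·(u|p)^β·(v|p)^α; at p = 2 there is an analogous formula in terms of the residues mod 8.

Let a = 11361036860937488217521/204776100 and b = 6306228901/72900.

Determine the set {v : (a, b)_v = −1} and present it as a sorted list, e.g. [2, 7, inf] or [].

Mod squares: a ≡ 41, b ≡ 1189. Check v ∈ {∞, 2, 3, 5, 7, 17, 29, 41, 47, 53}.
v=47: a=47^0·(≡30), b=47^2·(≡3) mod 47; (30|47)=-1, (3|47)=+1; (−1)^{0·2·23}·(-1)^2·(+1)^0 = +1.
v=53: a=53^-2·(≡19), b=53^0·(≡19) mod 53; (19|53)=-1, (19|53)=-1; (−1)^{-2·0·26}·(-1)^0·(-1)^-2 = +1.
v=5: a=5^-2·(≡4), b=5^-2·(≡1) mod 5; (4|5)=+1, (1|5)=+1; (−1)^{-2·-2·2}·(+1)^-2·(+1)^-2 = +1.
v=2: v_2(a)=-2, v_2(b)=-2; units ≡ 1, 5 (mod 8); ε·ε+αω+βω = 0·0+-2·1+-2·0 ≡ 0  ⇒  (a,b)_2 = +1.
v=∞: 41 > 0 and 1189 > 0  ⇒  (a,b)_∞ = +1.
v=41: a=41^3·(≡2), b=41^1·(≡34) mod 41; (2|41)=+1, (34|41)=-1; (−1)^{3·1·20}·(+1)^1·(-1)^3 = -1.
v=17: a=17^2·(≡12), b=17^0·(≡1) mod 17; (12|17)=-1, (1|17)=+1; (−1)^{2·0·8}·(-1)^0·(+1)^2 = +1.
v=3: a=3^-6·(≡2), b=3^-6·(≡1) mod 3; (2|3)=-1, (1|3)=+1; (−1)^{-6·-6·1}·(-1)^-6·(+1)^-6 = +1.
v=29: a=29^2·(≡15), b=29^1·(≡2) mod 29; (15|29)=-1, (2|29)=-1; (−1)^{2·1·14}·(-1)^1·(-1)^2 = -1.
v=7: a=7^14·(≡3), b=7^4·(≡5) mod 7; (3|7)=-1, (5|7)=-1; (−1)^{14·4·3}·(-1)^4·(-1)^14 = +1.
(41, 1189 / ℚ) ramifies at {29, 41}: a division algebra.

[29, 41]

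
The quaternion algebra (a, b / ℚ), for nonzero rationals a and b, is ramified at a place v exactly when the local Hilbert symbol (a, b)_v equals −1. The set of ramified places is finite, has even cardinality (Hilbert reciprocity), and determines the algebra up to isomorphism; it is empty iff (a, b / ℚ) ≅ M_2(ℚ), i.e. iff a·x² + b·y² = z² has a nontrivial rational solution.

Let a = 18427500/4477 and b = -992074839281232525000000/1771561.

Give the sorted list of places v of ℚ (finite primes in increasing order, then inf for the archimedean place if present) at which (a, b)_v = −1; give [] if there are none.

(a, b) ≡ (3367, -134589) mod (ℚ^×)²; places V = {2, 3, 5, 7, 11, 13, 17, 29, 37, ∞}.
(a,b)_17: α=0, u≡13; β=3, v≡10 (mod 17); (13|17)=+1, (10|17)=-1; sign (−1)^0·+1^3·-1^0 = +1.
(a,b)_13: α=1, u≡9; β=5, v≡6 (mod 13); (9|13)=+1, (6|13)=-1; sign (−1)^0·+1^5·-1^1 = -1.
(a,b)_5: α=4, u≡2; β=8, v≡1 (mod 5); (2|5)=-1, (1|5)=+1; sign (−1)^0·-1^8·+1^4 = +1.
(a,b)_29: α=0, u≡8; β=1, v≡13 (mod 29); (8|29)=-1, (13|29)=+1; sign (−1)^0·-1^1·+1^0 = -1.
(a,b)_3: α=4, u≡1; β=7, v≡2 (mod 3); (1|3)=+1, (2|3)=-1; sign (−1)^0·+1^7·-1^4 = +1.
(a,b)_11: α=-2, u≡9; β=-6, v≡6 (mod 11); (9|11)=+1, (6|11)=-1; sign (−1)^0·+1^-6·-1^-2 = +1.
(a,b)_2: α=2, β=6; u≡7, v≡3 (mod 8); ε(u)ε(v)=1·1, αω(v)=2·1, βω(u)=6·0; sum ≡ 1  ⇒  -1.
(a,b)_∞: sgn(3367)=+, sgn(-134589)=−, so +1.
(a,b)_7: α=1, u≡6; β=3, v≡2 (mod 7); (6|7)=-1, (2|7)=+1; sign (−1)^1·-1^3·+1^1 = +1.
(a,b)_37: α=-1, u≡2; β=0, v≡17 (mod 37); (2|37)=-1, (17|37)=-1; sign (−1)^0·-1^0·-1^-1 = -1.
|Ram(3367, -134589)| = 4, even; anisotropic at {2, 13, 29, 37}.

[2, 13, 29, 37]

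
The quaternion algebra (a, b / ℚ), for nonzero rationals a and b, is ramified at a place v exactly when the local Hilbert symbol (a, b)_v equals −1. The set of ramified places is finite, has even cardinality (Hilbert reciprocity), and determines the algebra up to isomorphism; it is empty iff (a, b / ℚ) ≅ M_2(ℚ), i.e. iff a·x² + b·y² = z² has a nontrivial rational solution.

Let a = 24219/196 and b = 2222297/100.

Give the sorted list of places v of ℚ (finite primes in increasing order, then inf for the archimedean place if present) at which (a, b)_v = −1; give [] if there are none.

(a, b) ≡ (299, 45353) mod (ℚ^×)²; places V = {2, 3, 5, 7, 11, 13, 19, 23, 31, ∞}.
(a,b)_∞: sgn(299)=+, sgn(45353)=+, so +1.
(a,b)_5: α=0, u≡4; β=-2, v≡3 (mod 5); (4|5)=+1, (3|5)=-1; sign (−1)^0·+1^-2·-1^0 = +1.
(a,b)_13: α=1, u≡4; β=0, v≡10 (mod 13); (4|13)=+1, (10|13)=+1; sign (−1)^0·+1^0·+1^1 = +1.
(a,b)_3: α=4, u≡2; β=0, v≡2 (mod 3); (2|3)=-1, (2|3)=-1; sign (−1)^0·-1^0·-1^4 = +1.
(a,b)_2: α=-2, β=-2; u≡3, v≡1 (mod 8); ε(u)ε(v)=1·0, αω(v)=-2·0, βω(u)=-2·1; sum ≡ 0  ⇒  +1.
(a,b)_11: α=0, u≡7; β=1, v≡1 (mod 11); (7|11)=-1, (1|11)=+1; sign (−1)^0·-1^1·+1^0 = -1.
(a,b)_7: α=-2, u≡5; β=3, v≡2 (mod 7); (5|7)=-1, (2|7)=+1; sign (−1)^0·-1^3·+1^-2 = -1.
(a,b)_23: α=1, u≡13; β=0, v≡19 (mod 23); (13|23)=+1, (19|23)=-1; sign (−1)^0·+1^0·-1^1 = -1.
(a,b)_19: α=0, u≡18; β=1, v≡15 (mod 19); (18|19)=-1, (15|19)=-1; sign (−1)^0·-1^1·-1^0 = -1.
(a,b)_31: α=0, u≡7; β=1, v≡11 (mod 31); (7|31)=+1, (11|31)=-1; sign (−1)^0·+1^1·-1^0 = +1.
Ram(299, 45353) = {7, 11, 19, 23}; no ℚ_7-point on the conic.

[7, 11, 19, 23]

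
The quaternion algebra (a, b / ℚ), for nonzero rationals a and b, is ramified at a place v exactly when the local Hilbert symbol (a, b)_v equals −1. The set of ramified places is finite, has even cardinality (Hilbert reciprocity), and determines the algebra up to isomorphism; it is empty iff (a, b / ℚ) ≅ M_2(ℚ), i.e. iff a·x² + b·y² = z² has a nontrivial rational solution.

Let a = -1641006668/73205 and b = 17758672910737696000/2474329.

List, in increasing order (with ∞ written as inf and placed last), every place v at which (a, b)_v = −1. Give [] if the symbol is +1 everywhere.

[]

Mod squares: a ≡ -1615, b ≡ 85. Check v ∈ {∞, 2, 5, 7, 11, 13, 17, 19, 23}.
v=7: a=7^4·(≡2), b=7^4·(≡1) mod 7; (2|7)=+1, (1|7)=+1; (−1)^{4·4·3}·(+1)^4·(+1)^4 = +1.
v=11: a=11^-4·(≡8), b=11^-4·(≡2) mod 11; (8|11)=-1, (2|11)=-1; (−1)^{-4·-4·5}·(-1)^-4·(-1)^-4 = +1.
v=5: a=5^-1·(≡2), b=5^3·(≡2) mod 5; (2|5)=-1, (2|5)=-1; (−1)^{-1·3·2}·(-1)^3·(-1)^-1 = +1.
v=13: a=13^0·(≡12), b=13^-2·(≡8) mod 13; (12|13)=+1, (8|13)=-1; (−1)^{0·-2·6}·(+1)^-2·(-1)^0 = +1.
v=2: v_2(a)=2, v_2(b)=8; units ≡ 1, 5 (mod 8); ε·ε+αω+βω = 0·0+2·1+8·0 ≡ 0  ⇒  (a,b)_2 = +1.
v=19: a=19^1·(≡8), b=19^6·(≡5) mod 19; (8|19)=-1, (5|19)=+1; (−1)^{1·6·9}·(-1)^6·(+1)^1 = +1.
v=23: a=23^2·(≡9), b=23^0·(≡9) mod 23; (9|23)=+1, (9|23)=+1; (−1)^{2·0·11}·(+1)^0·(+1)^2 = +1.
v=∞: -1615 < 0 and 85 > 0  ⇒  (a,b)_∞ = +1.
v=17: a=17^1·(≡7), b=17^3·(≡7) mod 17; (7|17)=-1, (7|17)=-1; (−1)^{1·3·8}·(-1)^3·(-1)^1 = +1.
Every local symbol is +1, so the conic -1615·x² + 85·y² = z² has ℚ_v-points for all v and hence a ℚ-point; (a, b / ℚ) ≅ M_2(ℚ).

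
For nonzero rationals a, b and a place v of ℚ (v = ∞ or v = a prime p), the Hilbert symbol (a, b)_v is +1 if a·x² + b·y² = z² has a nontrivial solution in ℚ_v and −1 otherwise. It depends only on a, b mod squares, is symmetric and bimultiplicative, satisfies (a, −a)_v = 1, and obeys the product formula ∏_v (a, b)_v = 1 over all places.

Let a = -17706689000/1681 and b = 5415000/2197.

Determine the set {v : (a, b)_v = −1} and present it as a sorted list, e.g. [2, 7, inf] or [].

Mod squares: a ≡ -10010, b ≡ 78. Check v ∈ {∞, 2, 3, 5, 7, 11, 13, 19, 41}.
v=7: a=7^3·(≡5), b=7^0·(≡4) mod 7; (5|7)=-1, (4|7)=+1; (−1)^{3·0·3}·(-1)^0·(+1)^3 = +1.
v=11: a=11^1·(≡4), b=11^0·(≡1) mod 11; (4|11)=+1, (1|11)=+1; (−1)^{1·0·5}·(+1)^0·(+1)^1 = +1.
v=13: a=13^1·(≡1), b=13^-3·(≡6) mod 13; (1|13)=+1, (6|13)=-1; (−1)^{1·-3·6}·(+1)^-3·(-1)^1 = -1.
v=5: a=5^3·(≡3), b=5^4·(≡2) mod 5; (3|5)=-1, (2|5)=-1; (−1)^{3·4·2}·(-1)^4·(-1)^3 = -1.
v=41: a=41^-2·(≡24), b=41^0·(≡2) mod 41; (24|41)=-1, (2|41)=+1; (−1)^{-2·0·20}·(-1)^0·(+1)^-2 = +1.
v=3: a=3^0·(≡1), b=3^1·(≡2) mod 3; (1|3)=+1, (2|3)=-1; (−1)^{0·1·1}·(+1)^1·(-1)^0 = +1.
v=∞: -10010 < 0 and 78 > 0  ⇒  (a,b)_∞ = +1.
v=2: v_2(a)=3, v_2(b)=3; units ≡ 3, 7 (mod 8); ε·ε+αω+βω = 1·1+3·0+3·1 ≡ 0  ⇒  (a,b)_2 = +1.
v=19: a=19^2·(≡12), b=19^2·(≡15) mod 19; (12|19)=-1, (15|19)=-1; (−1)^{2·2·9}·(-1)^2·(-1)^2 = +1.
|Ram(-10010, 78)| = 2, even; anisotropic at {5, 13}.

[5, 13]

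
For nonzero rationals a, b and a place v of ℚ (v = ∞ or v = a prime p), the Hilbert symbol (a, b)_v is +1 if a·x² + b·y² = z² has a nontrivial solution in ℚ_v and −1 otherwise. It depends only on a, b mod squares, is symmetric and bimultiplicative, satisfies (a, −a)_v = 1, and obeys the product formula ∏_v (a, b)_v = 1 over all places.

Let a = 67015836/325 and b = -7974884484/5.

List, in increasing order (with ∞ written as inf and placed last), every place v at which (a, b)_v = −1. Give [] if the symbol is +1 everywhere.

(a, b) ≡ (5083, -805) mod (ℚ^×)²; places V = {2, 3, 5, 7, 13, 17, 23, ∞}.
(a,b)_5: α=-2, u≡2; β=-1, v≡1 (mod 5); (2|5)=-1, (1|5)=+1; sign (−1)^0·-1^-1·+1^-2 = -1.
(a,b)_3: α=4, u≡1; β=4, v≡2 (mod 3); (1|3)=+1, (2|3)=-1; sign (−1)^0·+1^4·-1^4 = +1.
(a,b)_∞: sgn(5083)=+, sgn(-805)=−, so +1.
(a,b)_17: α=1, u≡6; β=2, v≡7 (mod 17); (6|17)=-1, (7|17)=-1; sign (−1)^0·-1^2·-1^1 = -1.
(a,b)_2: α=2, β=2; u≡3, v≡3 (mod 8); ε(u)ε(v)=1·1, αω(v)=2·1, βω(u)=2·1; sum ≡ 1  ⇒  -1.
(a,b)_23: α=3, u≡19; β=3, v≡5 (mod 23); (19|23)=-1, (5|23)=-1; sign (−1)^1·-1^3·-1^3 = -1.
(a,b)_7: α=0, u≡2; β=1, v≡2 (mod 7); (2|7)=+1, (2|7)=+1; sign (−1)^0·+1^1·+1^0 = +1.
(a,b)_13: α=-1, u≡9; β=0, v≡1 (mod 13); (9|13)=+1, (1|13)=+1; sign (−1)^0·+1^0·+1^-1 = +1.
|Ram(5083, -805)| = 4, even; anisotropic at {2, 5, 17, 23}.

[2, 5, 17, 23]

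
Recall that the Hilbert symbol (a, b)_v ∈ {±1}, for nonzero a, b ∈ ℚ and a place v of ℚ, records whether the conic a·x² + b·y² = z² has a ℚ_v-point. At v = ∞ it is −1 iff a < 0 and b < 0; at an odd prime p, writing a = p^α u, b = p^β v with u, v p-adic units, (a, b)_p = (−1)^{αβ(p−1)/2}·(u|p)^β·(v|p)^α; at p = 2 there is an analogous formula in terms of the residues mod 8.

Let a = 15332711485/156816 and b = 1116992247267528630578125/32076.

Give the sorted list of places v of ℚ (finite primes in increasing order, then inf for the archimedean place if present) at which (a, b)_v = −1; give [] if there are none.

Mod squares: a ≡ 146965, b ≡ 143. Check v ∈ {∞, 2, 3, 5, 7, 11, 13, 17, 19}.
v=5: a=5^1·(≡2), b=5^6·(≡2) mod 5; (2|5)=-1, (2|5)=-1; (−1)^{1·6·2}·(-1)^6·(-1)^1 = -1.
v=17: a=17^3·(≡13), b=17^4·(≡10) mod 17; (13|17)=+1, (10|17)=-1; (−1)^{3·4·8}·(+1)^4·(-1)^3 = -1.
v=13: a=13^1·(≡11), b=13^5·(≡5) mod 13; (11|13)=-1, (5|13)=-1; (−1)^{1·5·6}·(-1)^5·(-1)^1 = +1.
v=7: a=7^1·(≡1), b=7^2·(≡5) mod 7; (1|7)=+1, (5|7)=-1; (−1)^{1·2·3}·(+1)^2·(-1)^1 = -1.
v=∞: 146965 > 0 and 143 > 0  ⇒  (a,b)_∞ = +1.
v=2: v_2(a)=-4, v_2(b)=-2; units ≡ 5, 7 (mod 8); ε·ε+αω+βω = 0·1+-4·0+-2·1 ≡ 0  ⇒  (a,b)_2 = +1.
v=11: a=11^-2·(≡4), b=11^-1·(≡7) mod 11; (4|11)=+1, (7|11)=-1; (−1)^{-2·-1·5}·(+1)^-1·(-1)^-2 = +1.
v=3: a=3^-4·(≡1), b=3^-6·(≡2) mod 3; (1|3)=+1, (2|3)=-1; (−1)^{-4·-6·1}·(+1)^-6·(-1)^-4 = +1.
v=19: a=19^3·(≡3), b=19^6·(≡18) mod 19; (3|19)=-1, (18|19)=-1; (−1)^{3·6·9}·(-1)^6·(-1)^3 = -1.
|Ram(146965, 143)| = 4, even; anisotropic at {5, 7, 17, 19}.

[5, 7, 17, 19]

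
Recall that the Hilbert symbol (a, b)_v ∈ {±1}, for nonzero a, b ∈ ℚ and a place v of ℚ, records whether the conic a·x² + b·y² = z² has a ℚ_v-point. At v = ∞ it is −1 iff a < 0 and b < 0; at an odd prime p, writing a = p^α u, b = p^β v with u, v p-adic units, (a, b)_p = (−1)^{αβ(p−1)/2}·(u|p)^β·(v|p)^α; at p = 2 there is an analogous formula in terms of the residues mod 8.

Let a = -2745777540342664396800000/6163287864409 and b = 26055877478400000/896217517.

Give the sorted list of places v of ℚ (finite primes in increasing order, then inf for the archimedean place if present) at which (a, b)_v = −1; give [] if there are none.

[7, 11]

(a, b) ≡ (-770, 2145) mod (ℚ^×)²; places V = {2, 3, 5, 7, 11, 13, 17, 19, 23, ∞}.
(a,b)_7: α=3, u≡4; β=2, v≡3 (mod 7); (4|7)=+1, (3|7)=-1; sign (−1)^0·+1^2·-1^3 = -1.
(a,b)_11: α=5, u≡7; β=3, v≡7 (mod 11); (7|11)=-1, (7|11)=-1; sign (−1)^1·-1^3·-1^5 = -1.
(a,b)_19: α=-4, u≡9; β=-4, v≡11 (mod 19); (9|19)=+1, (11|19)=+1; sign (−1)^0·+1^-4·+1^-4 = +1.
(a,b)_∞: sgn(-770)=−, sgn(2145)=+, so +1.
(a,b)_2: α=23, β=14; u≡7, v≡1 (mod 8); ε(u)ε(v)=1·0, αω(v)=23·0, βω(u)=14·0; sum ≡ 0  ⇒  +1.
(a,b)_23: α=-4, u≡12; β=-2, v≡12 (mod 23); (12|23)=+1, (12|23)=+1; sign (−1)^0·+1^-2·+1^-4 = +1.
(a,b)_17: α=2, u≡10; β=2, v≡3 (mod 17); (10|17)=-1, (3|17)=-1; sign (−1)^0·-1^2·-1^2 = +1.
(a,b)_13: α=-2, u≡10; β=-1, v≡12 (mod 13); (10|13)=+1, (12|13)=+1; sign (−1)^0·+1^-1·+1^-2 = +1.
(a,b)_5: α=5, u≡1; β=5, v≡4 (mod 5); (1|5)=+1, (4|5)=+1; sign (−1)^0·+1^5·+1^5 = +1.
(a,b)_3: α=8, u≡1; β=3, v≡1 (mod 3); (1|3)=+1, (1|3)=+1; sign (−1)^0·+1^3·+1^8 = +1.
(-770, 2145 / ℚ) ramifies at {7, 11}: a division algebra.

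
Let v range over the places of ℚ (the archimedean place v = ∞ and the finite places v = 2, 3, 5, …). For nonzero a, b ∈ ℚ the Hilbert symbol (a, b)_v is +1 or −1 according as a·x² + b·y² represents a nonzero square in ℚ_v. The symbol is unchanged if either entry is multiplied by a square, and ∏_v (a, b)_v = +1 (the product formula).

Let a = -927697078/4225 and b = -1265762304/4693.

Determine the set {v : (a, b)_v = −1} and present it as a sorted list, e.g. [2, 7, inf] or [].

(a, b) ≡ (-21238, -27898) mod (ℚ^×)²; places V = {2, 3, 5, 7, 11, 13, 19, 29, 37, 41, ∞}.
(a,b)_3: α=0, u≡2; β=2, v≡2 (mod 3); (2|3)=-1, (2|3)=-1; sign (−1)^0·-1^2·-1^0 = +1.
(a,b)_7: α=1, u≡1; β=0, v≡4 (mod 7); (1|7)=+1, (4|7)=+1; sign (−1)^0·+1^0·+1^1 = +1.
(a,b)_13: α=-2, u≡9; β=-1, v≡9 (mod 13); (9|13)=+1, (9|13)=+1; sign (−1)^0·+1^-1·+1^-2 = +1.
(a,b)_11: α=2, u≡5; β=0, v≡1 (mod 11); (5|11)=+1, (1|11)=+1; sign (−1)^0·+1^0·+1^2 = +1.
(a,b)_19: α=2, u≡4; β=-2, v≡2 (mod 19); (4|19)=+1, (2|19)=-1; sign (−1)^0·+1^-2·-1^2 = +1.
(a,b)_37: α=1, u≡17; β=1, v≡6 (mod 37); (17|37)=-1, (6|37)=-1; sign (−1)^0·-1^1·-1^1 = +1.
(a,b)_5: α=-2, u≡3; β=0, v≡2 (mod 5); (3|5)=-1, (2|5)=-1; sign (−1)^0·-1^0·-1^-2 = +1.
(a,b)_29: α=0, u≡11; β=1, v≡24 (mod 29); (11|29)=-1, (24|29)=+1; sign (−1)^0·-1^1·+1^0 = -1.
(a,b)_∞: sgn(-21238)=−, sgn(-27898)=−, so -1.
(a,b)_41: α=1, u≡38; β=0, v≡36 (mod 41); (38|41)=-1, (36|41)=+1; sign (−1)^0·-1^0·+1^1 = +1.
(a,b)_2: α=1, β=17; u≡5, v≡3 (mod 8); ε(u)ε(v)=0·1, αω(v)=1·1, βω(u)=17·1; sum ≡ 0  ⇒  +1.
Ram(-21238, -27898) = {29, ∞}; no ℚ_29-point on the conic.

[29, inf]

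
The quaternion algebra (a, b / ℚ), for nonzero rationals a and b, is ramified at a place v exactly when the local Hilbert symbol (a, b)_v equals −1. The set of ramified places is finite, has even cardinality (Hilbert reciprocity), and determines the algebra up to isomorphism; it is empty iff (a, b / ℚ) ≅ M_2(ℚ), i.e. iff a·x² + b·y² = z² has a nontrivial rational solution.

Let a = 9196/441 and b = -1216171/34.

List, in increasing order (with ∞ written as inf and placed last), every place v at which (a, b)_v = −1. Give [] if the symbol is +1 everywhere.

[2, 19]

Mod squares: a ≡ 19, b ≡ -646. Check v ∈ {∞, 2, 3, 7, 11, 17, 19, 23}.
v=2: v_2(a)=2, v_2(b)=-1; units ≡ 3, 5 (mod 8); ε·ε+αω+βω = 1·0+2·1+-1·1 ≡ 1  ⇒  (a,b)_2 = -1.
v=19: a=19^1·(≡7), b=19^1·(≡9) mod 19; (7|19)=+1, (9|19)=+1; (−1)^{1·1·9}·(+1)^1·(+1)^1 = -1.
v=11: a=11^2·(≡10), b=11^2·(≡3) mod 11; (10|11)=-1, (3|11)=+1; (−1)^{2·2·5}·(-1)^2·(+1)^2 = +1.
v=17: a=17^0·(≡1), b=17^-1·(≡13) mod 17; (1|17)=+1, (13|17)=+1; (−1)^{0·-1·8}·(+1)^-1·(+1)^0 = +1.
v=∞: 19 > 0 and -646 < 0  ⇒  (a,b)_∞ = +1.
v=7: a=7^-2·(≡6), b=7^0·(≡5) mod 7; (6|7)=-1, (5|7)=-1; (−1)^{-2·0·3}·(-1)^0·(-1)^-2 = +1.
v=23: a=23^0·(≡22), b=23^2·(≡21) mod 23; (22|23)=-1, (21|23)=-1; (−1)^{0·2·11}·(-1)^2·(-1)^0 = +1.
v=3: a=3^-2·(≡1), b=3^0·(≡2) mod 3; (1|3)=+1, (2|3)=-1; (−1)^{-2·0·1}·(+1)^0·(-1)^-2 = +1.
Ram(19, -646) = {2, 19}; no ℚ_2-point on the conic.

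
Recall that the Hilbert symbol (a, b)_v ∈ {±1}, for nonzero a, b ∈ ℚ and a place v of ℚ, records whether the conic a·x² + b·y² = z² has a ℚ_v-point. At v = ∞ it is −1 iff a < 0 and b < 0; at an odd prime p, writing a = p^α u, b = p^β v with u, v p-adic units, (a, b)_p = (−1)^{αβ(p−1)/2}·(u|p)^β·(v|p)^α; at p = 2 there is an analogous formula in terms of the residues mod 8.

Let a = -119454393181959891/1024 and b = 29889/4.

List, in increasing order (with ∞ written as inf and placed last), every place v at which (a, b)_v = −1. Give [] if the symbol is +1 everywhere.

Mod squares: a ≡ -200651, b ≡ 41. Check v ∈ {∞, 2, 3, 11, 17, 29, 37, 41}.
v=41: a=41^4·(≡13), b=41^1·(≡8) mod 41; (13|41)=-1, (8|41)=+1; (−1)^{4·1·20}·(-1)^1·(+1)^4 = -1.
v=29: a=29^1·(≡14), b=29^0·(≡12) mod 29; (14|29)=-1, (12|29)=-1; (−1)^{1·0·14}·(-1)^0·(-1)^1 = -1.
v=∞: -200651 < 0 and 41 > 0  ⇒  (a,b)_∞ = +1.
v=11: a=11^1·(≡2), b=11^0·(≡6) mod 11; (2|11)=-1, (6|11)=-1; (−1)^{1·0·5}·(-1)^0·(-1)^1 = -1.
v=37: a=37^1·(≡12), b=37^0·(≡26) mod 37; (12|37)=+1, (26|37)=+1; (−1)^{1·0·18}·(+1)^0·(+1)^1 = +1.
v=17: a=17^3·(≡10), b=17^0·(≡5) mod 17; (10|17)=-1, (5|17)=-1; (−1)^{3·0·8}·(-1)^0·(-1)^3 = -1.
v=2: v_2(a)=-10, v_2(b)=-2; units ≡ 5, 1 (mod 8); ε·ε+αω+βω = 0·0+-10·0+-2·1 ≡ 0  ⇒  (a,b)_2 = +1.
v=3: a=3^6·(≡1), b=3^6·(≡2) mod 3; (1|3)=+1, (2|3)=-1; (−1)^{6·6·1}·(+1)^6·(-1)^6 = +1.
|Ram(-200651, 41)| = 4, even; anisotropic at {11, 17, 29, 41}.

[11, 17, 29, 41]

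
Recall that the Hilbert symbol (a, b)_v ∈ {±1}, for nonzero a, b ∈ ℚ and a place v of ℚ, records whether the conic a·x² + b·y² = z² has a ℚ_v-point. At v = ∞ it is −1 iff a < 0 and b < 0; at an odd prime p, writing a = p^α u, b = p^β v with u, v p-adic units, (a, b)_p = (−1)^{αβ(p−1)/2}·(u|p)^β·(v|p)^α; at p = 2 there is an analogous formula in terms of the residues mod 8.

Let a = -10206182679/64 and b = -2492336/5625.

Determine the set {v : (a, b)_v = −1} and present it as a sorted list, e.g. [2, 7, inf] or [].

[7, inf]

Mod squares: a ≡ -231, b ≡ -11. Check v ∈ {∞, 2, 3, 5, 7, 11, 17, 23}.
v=7: a=7^1·(≡4), b=7^2·(≡3) mod 7; (4|7)=+1, (3|7)=-1; (−1)^{1·2·3}·(+1)^2·(-1)^1 = -1.
v=∞: -231 < 0 and -11 < 0  ⇒  (a,b)_∞ = -1.
v=23: a=23^2·(≡20), b=23^0·(≡1) mod 23; (20|23)=-1, (1|23)=+1; (−1)^{2·0·11}·(-1)^0·(+1)^2 = +1.
v=2: v_2(a)=-6, v_2(b)=4; units ≡ 1, 5 (mod 8); ε·ε+αω+βω = 0·0+-6·1+4·0 ≡ 0  ⇒  (a,b)_2 = +1.
v=11: a=11^1·(≡1), b=11^1·(≡6) mod 11; (1|11)=+1, (6|11)=-1; (−1)^{1·1·5}·(+1)^1·(-1)^1 = +1.
v=17: a=17^4·(≡5), b=17^2·(≡11) mod 17; (5|17)=-1, (11|17)=-1; (−1)^{4·2·8}·(-1)^2·(-1)^4 = +1.
v=5: a=5^0·(≡4), b=5^-4·(≡1) mod 5; (4|5)=+1, (1|5)=+1; (−1)^{0·-4·2}·(+1)^-4·(+1)^0 = +1.
v=3: a=3^1·(≡1), b=3^-2·(≡1) mod 3; (1|3)=+1, (1|3)=+1; (−1)^{1·-2·1}·(+1)^-2·(+1)^1 = +1.
(-231, -11 / ℚ) ramifies at {7, ∞}: a division algebra.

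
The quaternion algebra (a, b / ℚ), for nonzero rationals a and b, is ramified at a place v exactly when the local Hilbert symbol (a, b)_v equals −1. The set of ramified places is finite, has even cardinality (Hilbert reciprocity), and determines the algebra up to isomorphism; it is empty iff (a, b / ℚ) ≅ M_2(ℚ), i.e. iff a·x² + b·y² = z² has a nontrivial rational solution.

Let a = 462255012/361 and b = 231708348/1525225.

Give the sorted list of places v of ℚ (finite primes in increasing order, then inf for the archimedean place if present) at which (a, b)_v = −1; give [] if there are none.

[3, 31]

(a, b) ≡ (2697, 23) mod (ℚ^×)²; places V = {2, 3, 5, 13, 19, 23, 29, 31, ∞}.
(a,b)_5: α=0, u≡2; β=-2, v≡2 (mod 5); (2|5)=-1, (2|5)=-1; sign (−1)^0·-1^-2·-1^0 = +1.
(a,b)_31: α=1, u≡4; β=0, v≡6 (mod 31); (4|31)=+1, (6|31)=-1; sign (−1)^0·+1^0·-1^1 = -1.
(a,b)_2: α=2, β=2; u≡1, v≡7 (mod 8); ε(u)ε(v)=0·1, αω(v)=2·0, βω(u)=2·0; sum ≡ 0  ⇒  +1.
(a,b)_∞: sgn(2697)=+, sgn(23)=+, so +1.
(a,b)_23: α=2, u≡18; β=5, v≡12 (mod 23); (18|23)=+1, (12|23)=+1; sign (−1)^0·+1^5·+1^2 = +1.
(a,b)_29: α=1, u≡5; β=0, v≡28 (mod 29); (5|29)=+1, (28|29)=+1; sign (−1)^0·+1^0·+1^1 = +1.
(a,b)_3: α=5, u≡2; β=2, v≡2 (mod 3); (2|3)=-1, (2|3)=-1; sign (−1)^0·-1^2·-1^5 = -1.
(a,b)_13: α=0, u≡5; β=-2, v≡9 (mod 13); (5|13)=-1, (9|13)=+1; sign (−1)^0·-1^-2·+1^0 = +1.
(a,b)_19: α=-2, u≡3; β=-2, v≡6 (mod 19); (3|19)=-1, (6|19)=+1; sign (−1)^0·-1^-2·+1^-2 = +1.
|Ram(2697, 23)| = 2, even; anisotropic at {3, 31}.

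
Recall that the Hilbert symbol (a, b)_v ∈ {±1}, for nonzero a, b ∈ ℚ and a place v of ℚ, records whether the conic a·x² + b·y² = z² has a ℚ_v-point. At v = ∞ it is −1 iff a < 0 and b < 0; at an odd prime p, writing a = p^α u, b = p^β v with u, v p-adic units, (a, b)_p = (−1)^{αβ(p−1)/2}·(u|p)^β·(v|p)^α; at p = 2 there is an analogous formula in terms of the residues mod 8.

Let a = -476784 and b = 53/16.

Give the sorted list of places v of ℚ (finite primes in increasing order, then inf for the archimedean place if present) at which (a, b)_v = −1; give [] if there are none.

[]

Mod squares: a ≡ -3311, b ≡ 53. Check v ∈ {∞, 2, 3, 7, 11, 43, 53}.
v=53: a=53^0·(≡4), b=53^1·(≡10) mod 53; (4|53)=+1, (10|53)=+1; (−1)^{0·1·26}·(+1)^1·(+1)^0 = +1.
v=7: a=7^1·(≡5), b=7^0·(≡2) mod 7; (5|7)=-1, (2|7)=+1; (−1)^{1·0·3}·(-1)^0·(+1)^1 = +1.
v=2: v_2(a)=4, v_2(b)=-4; units ≡ 1, 5 (mod 8); ε·ε+αω+βω = 0·0+4·1+-4·0 ≡ 0  ⇒  (a,b)_2 = +1.
v=43: a=43^1·(≡6), b=43^0·(≡6) mod 43; (6|43)=+1, (6|43)=+1; (−1)^{1·0·21}·(+1)^0·(+1)^1 = +1.
v=11: a=11^1·(≡7), b=11^0·(≡4) mod 11; (7|11)=-1, (4|11)=+1; (−1)^{1·0·5}·(-1)^0·(+1)^1 = +1.
v=3: a=3^2·(≡1), b=3^0·(≡2) mod 3; (1|3)=+1, (2|3)=-1; (−1)^{2·0·1}·(+1)^0·(-1)^2 = +1.
v=∞: -3311 < 0 and 53 > 0  ⇒  (a,b)_∞ = +1.
Ram(a, b) = ∅: the form -3311·x² + 53·y² − z² is isotropic over every ℚ_v, so by Hasse–Minkowski it is isotropic over ℚ.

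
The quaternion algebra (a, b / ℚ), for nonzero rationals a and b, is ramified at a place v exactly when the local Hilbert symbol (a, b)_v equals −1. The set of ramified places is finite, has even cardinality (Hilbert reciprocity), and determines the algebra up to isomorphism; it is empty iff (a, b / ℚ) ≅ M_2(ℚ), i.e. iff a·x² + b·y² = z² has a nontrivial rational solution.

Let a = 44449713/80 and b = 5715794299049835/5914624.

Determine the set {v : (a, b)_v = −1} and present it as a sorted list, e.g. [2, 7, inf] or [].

Mod squares: a ≡ 85, b ≡ 19635. Check v ∈ {∞, 2, 3, 5, 7, 11, 13, 17, 19}.
v=3: a=3^2·(≡1), b=3^1·(≡2) mod 3; (1|3)=+1, (2|3)=-1; (−1)^{2·1·1}·(+1)^1·(-1)^2 = +1.
v=5: a=5^-1·(≡3), b=5^1·(≡3) mod 5; (3|5)=-1, (3|5)=-1; (−1)^{-1·1·2}·(-1)^1·(-1)^-1 = +1.
v=19: a=19^0·(≡17), b=19^-2·(≡15) mod 19; (17|19)=+1, (15|19)=-1; (−1)^{0·-2·9}·(+1)^-2·(-1)^0 = +1.
v=7: a=7^4·(≡4), b=7^7·(≡3) mod 7; (4|7)=+1, (3|7)=-1; (−1)^{4·7·3}·(+1)^7·(-1)^4 = +1.
v=11: a=11^2·(≡10), b=11^5·(≡4) mod 11; (10|11)=-1, (4|11)=+1; (−1)^{2·5·5}·(-1)^5·(+1)^2 = -1.
v=2: v_2(a)=-4, v_2(b)=-14; units ≡ 5, 3 (mod 8); ε·ε+αω+βω = 0·1+-4·1+-14·1 ≡ 0  ⇒  (a,b)_2 = +1.
v=∞: 85 > 0 and 19635 > 0  ⇒  (a,b)_∞ = +1.
v=13: a=13^0·(≡11), b=13^2·(≡11) mod 13; (11|13)=-1, (11|13)=-1; (−1)^{0·2·6}·(-1)^2·(-1)^0 = +1.
v=17: a=17^1·(≡6), b=17^1·(≡2) mod 17; (6|17)=-1, (2|17)=+1; (−1)^{1·1·8}·(-1)^1·(+1)^1 = -1.
Ram(85, 19635) = {11, 17}; no ℚ_11-point on the conic.

[11, 17]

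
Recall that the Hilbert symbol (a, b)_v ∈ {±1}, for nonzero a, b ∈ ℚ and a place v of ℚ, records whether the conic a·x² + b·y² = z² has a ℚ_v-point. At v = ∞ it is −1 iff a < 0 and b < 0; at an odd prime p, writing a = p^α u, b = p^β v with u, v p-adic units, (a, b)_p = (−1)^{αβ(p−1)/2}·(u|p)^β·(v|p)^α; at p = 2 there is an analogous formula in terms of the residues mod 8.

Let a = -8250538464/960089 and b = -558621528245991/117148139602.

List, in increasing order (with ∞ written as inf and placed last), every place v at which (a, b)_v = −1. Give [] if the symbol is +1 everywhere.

[19, inf]

(a, b) ≡ (-79534, -1352078) mod (ℚ^×)²; places V = {2, 3, 7, 13, 17, 19, 23, ∞}.
(a,b)_23: α=-1, u≡19; β=-1, v≡13 (mod 23); (19|23)=-1, (13|23)=+1; sign (−1)^1·-1^-1·+1^-1 = +1.
(a,b)_13: α=-3, u≡5; β=-5, v≡6 (mod 13); (5|13)=-1, (6|13)=-1; sign (−1)^0·-1^-5·-1^-3 = +1.
(a,b)_19: α=-1, u≡18; β=-3, v≡14 (mod 19); (18|19)=-1, (14|19)=-1; sign (−1)^1·-1^-3·-1^-1 = -1.
(a,b)_7: α=3, u≡6; β=5, v≡4 (mod 7); (6|7)=-1, (4|7)=+1; sign (−1)^1·-1^5·+1^3 = +1.
(a,b)_∞: sgn(-79534)=−, sgn(-1352078)=−, so -1.
(a,b)_17: α=4, u≡16; β=7, v≡16 (mod 17); (16|17)=+1, (16|17)=+1; sign (−1)^0·+1^7·+1^4 = +1.
(a,b)_3: α=2, u≡2; β=4, v≡1 (mod 3); (2|3)=-1, (1|3)=+1; sign (−1)^0·-1^4·+1^2 = +1.
(a,b)_2: α=5, β=-1; u≡1, v≡1 (mod 8); ε(u)ε(v)=0·0, αω(v)=5·0, βω(u)=-1·0; sum ≡ 0  ⇒  +1.
(-79534, -1352078 / ℚ) ramifies at {19, ∞}: a division algebra.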